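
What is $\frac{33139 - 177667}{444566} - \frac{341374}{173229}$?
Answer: $- \frac{88399857298}{38505861807} \approx -2.2957$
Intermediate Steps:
$\frac{33139 - 177667}{444566} - \frac{341374}{173229} = \left(33139 - 177667\right) \frac{1}{444566} - \frac{341374}{173229} = \left(-144528\right) \frac{1}{444566} - \frac{341374}{173229} = - \frac{72264}{222283} - \frac{341374}{173229} = - \frac{88399857298}{38505861807}$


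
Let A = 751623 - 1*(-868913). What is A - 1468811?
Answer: 151725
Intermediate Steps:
A = 1620536 (A = 751623 + 868913 = 1620536)
A - 1468811 = 1620536 - 1468811 = 151725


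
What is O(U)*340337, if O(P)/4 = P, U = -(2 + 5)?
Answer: -9529436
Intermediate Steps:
U = -7 (U = -1*7 = -7)
O(P) = 4*P
O(U)*340337 = (4*(-7))*340337 = -28*340337 = -9529436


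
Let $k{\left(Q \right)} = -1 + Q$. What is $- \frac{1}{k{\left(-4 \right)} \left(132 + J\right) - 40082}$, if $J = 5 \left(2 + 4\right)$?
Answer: $\frac{1}{40892} \approx 2.4455 \cdot 10^{-5}$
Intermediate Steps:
$J = 30$ ($J = 5 \cdot 6 = 30$)
$- \frac{1}{k{\left(-4 \right)} \left(132 + J\right) - 40082} = - \frac{1}{\left(-1 - 4\right) \left(132 + 30\right) - 40082} = - \frac{1}{\left(-5\right) 162 - 40082} = - \frac{1}{-810 - 40082} = - \frac{1}{-40892} = \left(-1\right) \left(- \frac{1}{40892}\right) = \frac{1}{40892}$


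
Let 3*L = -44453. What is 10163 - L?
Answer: 74942/3 ≈ 24981.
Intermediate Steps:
L = -44453/3 (L = (1/3)*(-44453) = -44453/3 ≈ -14818.)
10163 - L = 10163 - 1*(-44453/3) = 10163 + 44453/3 = 74942/3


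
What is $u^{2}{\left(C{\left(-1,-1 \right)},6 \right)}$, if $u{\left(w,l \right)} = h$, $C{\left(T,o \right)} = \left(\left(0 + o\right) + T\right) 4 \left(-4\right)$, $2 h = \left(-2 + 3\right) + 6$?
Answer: $\frac{49}{4} \approx 12.25$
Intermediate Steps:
$h = \frac{7}{2}$ ($h = \frac{\left(-2 + 3\right) + 6}{2} = \frac{1 + 6}{2} = \frac{1}{2} \cdot 7 = \frac{7}{2} \approx 3.5$)
$C{\left(T,o \right)} = - 16 T - 16 o$ ($C{\left(T,o \right)} = \left(o + T\right) 4 \left(-4\right) = \left(T + o\right) 4 \left(-4\right) = \left(4 T + 4 o\right) \left(-4\right) = - 16 T - 16 o$)
$u{\left(w,l \right)} = \frac{7}{2}$
$u^{2}{\left(C{\left(-1,-1 \right)},6 \right)} = \left(\frac{7}{2}\right)^{2} = \frac{49}{4}$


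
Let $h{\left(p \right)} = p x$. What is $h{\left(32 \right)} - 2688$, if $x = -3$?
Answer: $-2784$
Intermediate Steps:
$h{\left(p \right)} = - 3 p$ ($h{\left(p \right)} = p \left(-3\right) = - 3 p$)
$h{\left(32 \right)} - 2688 = \left(-3\right) 32 - 2688 = -96 - 2688 = -2784$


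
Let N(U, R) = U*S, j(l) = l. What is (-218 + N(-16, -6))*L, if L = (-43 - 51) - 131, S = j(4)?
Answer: 63450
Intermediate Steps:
S = 4
L = -225 (L = -94 - 131 = -225)
N(U, R) = 4*U (N(U, R) = U*4 = 4*U)
(-218 + N(-16, -6))*L = (-218 + 4*(-16))*(-225) = (-218 - 64)*(-225) = -282*(-225) = 63450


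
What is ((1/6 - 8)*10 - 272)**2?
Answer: 1104601/9 ≈ 1.2273e+5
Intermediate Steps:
((1/6 - 8)*10 - 272)**2 = (-47/6*10 - 272)**2 = (-235/3 - 272)**2 = (-1051/3)**2 = 1104601/9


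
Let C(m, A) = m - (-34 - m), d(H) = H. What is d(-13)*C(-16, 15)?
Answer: -26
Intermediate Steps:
C(m, A) = 34 + 2*m (C(m, A) = m + (34 + m) = 34 + 2*m)
d(-13)*C(-16, 15) = -13*(34 + 2*(-16)) = -13*(34 - 32) = -13*2 = -26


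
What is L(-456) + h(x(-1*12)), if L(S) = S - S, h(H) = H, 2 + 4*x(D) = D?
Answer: -7/2 ≈ -3.5000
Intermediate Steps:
x(D) = -½ + D/4
L(S) = 0
L(-456) + h(x(-1*12)) = 0 + (-½ + (-1*12)/4) = 0 + (-½ + (¼)*(-12)) = 0 + (-½ - 3) = 0 - 7/2 = -7/2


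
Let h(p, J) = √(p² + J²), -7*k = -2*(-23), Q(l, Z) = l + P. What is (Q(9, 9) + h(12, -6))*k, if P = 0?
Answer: -414/7 - 276*√5/7 ≈ -147.31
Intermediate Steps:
Q(l, Z) = l (Q(l, Z) = l + 0 = l)
k = -46/7 (k = -(-2)*(-23)/7 = -⅐*46 = -46/7 ≈ -6.5714)
h(p, J) = √(J² + p²)
(Q(9, 9) + h(12, -6))*k = (9 + √((-6)² + 12²))*(-46/7) = (9 + √(36 + 144))*(-46/7) = (9 + √180)*(-46/7) = (9 + 6*√5)*(-46/7) = -414/7 - 276*√5/7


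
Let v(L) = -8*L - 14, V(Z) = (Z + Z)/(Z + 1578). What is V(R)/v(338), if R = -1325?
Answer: 1325/343827 ≈ 0.0038537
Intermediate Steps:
V(Z) = 2*Z/(1578 + Z) (V(Z) = (2*Z)/(1578 + Z) = 2*Z/(1578 + Z))
v(L) = -14 - 8*L
V(R)/v(338) = (2*(-1325)/(1578 - 1325))/(-14 - 8*338) = (2*(-1325)/253)/(-14 - 2704) = (2*(-1325)*(1/253))/(-2718) = -2650/253*(-1/2718) = 1325/343827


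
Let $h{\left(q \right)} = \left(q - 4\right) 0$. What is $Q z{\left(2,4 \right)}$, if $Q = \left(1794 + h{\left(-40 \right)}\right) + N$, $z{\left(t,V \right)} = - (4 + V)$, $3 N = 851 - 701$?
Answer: $-14752$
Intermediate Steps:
$N = 50$ ($N = \frac{851 - 701}{3} = \frac{1}{3} \cdot 150 = 50$)
$h{\left(q \right)} = 0$ ($h{\left(q \right)} = \left(-4 + q\right) 0 = 0$)
$z{\left(t,V \right)} = -4 - V$
$Q = 1844$ ($Q = \left(1794 + 0\right) + 50 = 1794 + 50 = 1844$)
$Q z{\left(2,4 \right)} = 1844 \left(-4 - 4\right) = 1844 \left(-8\right) = -14752$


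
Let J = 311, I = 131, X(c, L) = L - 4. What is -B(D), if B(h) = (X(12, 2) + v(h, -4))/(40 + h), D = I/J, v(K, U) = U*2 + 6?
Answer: 1244/12571 ≈ 0.098958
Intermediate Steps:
X(c, L) = -4 + L
v(K, U) = 6 + 2*U (v(K, U) = 2*U + 6 = 6 + 2*U)
D = 131/311 ≈ 0.42122
B(h) = -4/(40 + h) (B(h) = ((-4 + 2) + (6 + 2*(-4)))/(40 + h) = (-2 + (6 - 8))/(40 + h) = (-2 - 2)/(40 + h) = -4/(40 + h))
-B(D) = -(-4)/(40 + 131/311) = -(-4)/12571/311 = -(-4)*311/12571 = -1*(-1244/12571) = 1244/12571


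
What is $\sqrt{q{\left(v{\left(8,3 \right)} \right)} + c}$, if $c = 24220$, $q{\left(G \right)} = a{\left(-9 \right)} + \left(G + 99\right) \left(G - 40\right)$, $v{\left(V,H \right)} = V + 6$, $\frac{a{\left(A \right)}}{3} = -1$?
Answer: $\sqrt{21279} \approx 145.87$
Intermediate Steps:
$a{\left(A \right)} = -3$ ($a{\left(A \right)} = 3 \left(-1\right) = -3$)
$v{\left(V,H \right)} = 6 + V$
$q{\left(G \right)} = -3 + \left(-40 + G\right) \left(99 + G\right)$ ($q{\left(G \right)} = -3 + \left(G + 99\right) \left(G - 40\right) = -3 + \left(99 + G\right) \left(-40 + G\right) = -3 + \left(-40 + G\right) \left(99 + G\right)$)
$\sqrt{q{\left(v{\left(8,3 \right)} \right)} + c} = \sqrt{\left(-3963 + \left(6 + 8\right)^{2} + 59 \left(6 + 8\right)\right) + 24220} = \sqrt{\left(-3963 + 14^{2} + 59 \cdot 14\right) + 24220} = \sqrt{\left(-3963 + 196 + 826\right) + 24220} = \sqrt{-2941 + 24220} = \sqrt{21279}$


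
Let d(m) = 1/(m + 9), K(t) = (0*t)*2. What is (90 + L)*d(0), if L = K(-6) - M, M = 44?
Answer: 46/9 ≈ 5.1111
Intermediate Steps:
K(t) = 0 (K(t) = 0*2 = 0)
d(m) = 1/(9 + m)
L = -44 (L = 0 - 1*44 = 0 - 44 = -44)
(90 + L)*d(0) = (90 - 44)/(9 + 0) = 46/9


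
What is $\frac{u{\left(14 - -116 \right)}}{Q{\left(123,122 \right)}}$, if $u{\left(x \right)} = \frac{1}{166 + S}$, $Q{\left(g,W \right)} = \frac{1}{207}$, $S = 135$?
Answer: $\frac{207}{301} \approx 0.68771$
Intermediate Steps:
$Q{\left(g,W \right)} = \frac{1}{207}$
$u{\left(x \right)} = \frac{1}{301}$ ($u{\left(x \right)} = \frac{1}{166 + 135} = \frac{1}{301}$)
$\frac{u{\left(14 - -116 \right)}}{Q{\left(123,122 \right)}} = \frac{\frac{1}{\frac{1}{207}}}{301} = \frac{1}{301} \cdot 207 = \frac{207}{301}$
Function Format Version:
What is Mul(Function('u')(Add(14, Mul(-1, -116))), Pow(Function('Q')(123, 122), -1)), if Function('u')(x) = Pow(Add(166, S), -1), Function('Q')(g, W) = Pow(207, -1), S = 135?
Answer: Rational(207, 301) ≈ 0.68771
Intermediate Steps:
Function('Q')(g, W) = Rational(1, 207)
Function('u')(x) = Rational(1, 301) (Function('u')(x) = Pow(Add(166, 135), -1) = Pow(301, -1) = Rational(1, 301))
Mul(Function('u')(Add(14, Mul(-1, -116))), Pow(Function('Q')(123, 122), -1)) = Mul(Rational(1, 301), Pow(Rational(1, 207), -1)) = Mul(Rational(1, 301), 207) = Rational(207, 301)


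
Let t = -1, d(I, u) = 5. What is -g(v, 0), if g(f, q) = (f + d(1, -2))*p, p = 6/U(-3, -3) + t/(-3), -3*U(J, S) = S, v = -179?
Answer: 1102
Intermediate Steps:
U(J, S) = -S/3
p = 19/3 (p = 6/((-⅓*(-3))) - 1/(-3) = 6/1 - 1*(-⅓) = 6*1 + ⅓ = 6 + ⅓ = 19/3 ≈ 6.3333)
g(f, q) = 95/3 + 19*f/3 (g(f, q) = (f + 5)*(19/3) = (5 + f)*(19/3) = 95/3 + 19*f/3)
-g(v, 0) = -(95/3 + (19/3)*(-179)) = -(95/3 - 3401/3) = -1*(-1102) = 1102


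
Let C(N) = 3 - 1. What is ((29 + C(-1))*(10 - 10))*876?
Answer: 0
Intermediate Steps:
C(N) = 2
((29 + C(-1))*(10 - 10))*876 = ((29 + 2)*(10 - 10))*876 = (31*0)*876 = 0*876 = 0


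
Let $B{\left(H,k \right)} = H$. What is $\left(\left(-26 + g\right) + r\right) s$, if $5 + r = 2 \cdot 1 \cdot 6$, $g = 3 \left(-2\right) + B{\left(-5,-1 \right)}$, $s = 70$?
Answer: $-2100$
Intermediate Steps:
$g = -11$ ($g = 3 \left(-2\right) - 5 = -6 - 5 = -11$)
$r = 7$ ($r = -5 + 2 \cdot 1 \cdot 6 = -5 + 2 \cdot 6 = -5 + 12 = 7$)
$\left(\left(-26 + g\right) + r\right) s = \left(\left(-26 - 11\right) + 7\right) 70 = \left(-37 + 7\right) 70 = \left(-30\right) 70 = -2100$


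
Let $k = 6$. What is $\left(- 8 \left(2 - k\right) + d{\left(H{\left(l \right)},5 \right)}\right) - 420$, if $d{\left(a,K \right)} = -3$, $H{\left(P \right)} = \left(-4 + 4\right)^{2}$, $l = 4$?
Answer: $-391$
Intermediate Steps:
$H{\left(P \right)} = 0$ ($H{\left(P \right)} = 0^{2} = 0$)
$\left(- 8 \left(2 - k\right) + d{\left(H{\left(l \right)},5 \right)}\right) - 420 = \left(- 8 \left(2 - 6\right) - 3\right) - 420 = \left(\left(-8\right) \left(-4\right) - 3\right) - 420 = \left(32 - 3\right) - 420 = 29 - 420 = -391$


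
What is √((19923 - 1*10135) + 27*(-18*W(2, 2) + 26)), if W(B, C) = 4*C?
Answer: √6602 ≈ 81.253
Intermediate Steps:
√((19923 - 1*10135) + 27*(-18*W(2, 2) + 26)) = √((19923 - 1*10135) + 27*(-72*2 + 26)) = √((19923 - 10135) + 27*(-18*8 + 26)) = √(9788 + 27*(-144 + 26)) = √(9788 + 27*(-118)) = √(9788 - 3186) = √6602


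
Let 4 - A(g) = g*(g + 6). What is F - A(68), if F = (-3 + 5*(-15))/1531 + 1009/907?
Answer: 6983440309/1388617 ≈ 5029.1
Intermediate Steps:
F = 1474033/1388617 (F = (-3 - 75)*(1/1531) + 1009*(1/907) = -78*1/1531 + 1009/907 = -78/1531 + 1009/907 = 1474033/1388617 ≈ 1.0615)
A(g) = 4 - g*(6 + g) (A(g) = 4 - g*(g + 6) = 4 - g*(6 + g))
F - A(68) = 1474033/1388617 - (4 - 1*68**2 - 6*68) = 1474033/1388617 - (4 - 1*4624 - 408) = 1474033/1388617 - (4 - 4624 - 408) = 1474033/1388617 - 1*(-5028) = 1474033/1388617 + 5028 = 6983440309/1388617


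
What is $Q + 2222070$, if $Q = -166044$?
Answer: $2056026$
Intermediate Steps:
$Q + 2222070 = -166044 + 2222070 = 2056026$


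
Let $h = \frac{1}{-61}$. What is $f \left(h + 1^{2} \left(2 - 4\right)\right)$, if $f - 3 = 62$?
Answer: $- \frac{7995}{61} \approx -131.07$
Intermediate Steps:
$f = 65$ ($f = 3 + 62 = 65$)
$h = - \frac{1}{61} \approx -0.016393$
$f \left(h + 1^{2} \left(2 - 4\right)\right) = 65 \left(- \frac{1}{61} + 1^{2} \left(2 - 4\right)\right) = 65 \left(- \frac{1}{61} + 1 \left(-2\right)\right) = 65 \left(- \frac{1}{61} - 2\right) = 65 \left(- \frac{123}{61}\right) = - \frac{7995}{61}$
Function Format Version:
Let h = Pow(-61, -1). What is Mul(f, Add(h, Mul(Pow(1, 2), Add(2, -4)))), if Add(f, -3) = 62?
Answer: Rational(-7995, 61) ≈ -131.07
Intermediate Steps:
f = 65 (f = Add(3, 62) = 65)
h = Rational(-1, 61) ≈ -0.016393
Mul(f, Add(h, Mul(Pow(1, 2), Add(2, -4)))) = Mul(65, Add(Rational(-1, 61), Mul(Pow(1, 2), Add(2, -4)))) = Mul(65, Add(Rational(-1, 61), Mul(1, -2))) = Mul(65, Add(Rational(-1, 61), -2)) = Mul(65, Rational(-123, 61)) = Rational(-7995, 61)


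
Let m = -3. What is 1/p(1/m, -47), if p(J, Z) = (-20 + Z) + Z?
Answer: -1/114 ≈ -0.0087719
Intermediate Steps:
p(J, Z) = -20 + 2*Z
1/p(1/m, -47) = 1/(-20 + 2*(-47)) = 1/(-20 - 94) = 1/(-114) = -1/114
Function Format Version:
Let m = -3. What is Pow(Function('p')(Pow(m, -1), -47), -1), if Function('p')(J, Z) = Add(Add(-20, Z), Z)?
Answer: Rational(-1, 114) ≈ -0.0087719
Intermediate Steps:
Function('p')(J, Z) = Add(-20, Mul(2, Z))
Pow(Function('p')(Pow(m, -1), -47), -1) = Pow(Add(-20, Mul(2, -47)), -1) = Pow(Add(-20, -94), -1) = Pow(-114, -1) = Rational(-1, 114)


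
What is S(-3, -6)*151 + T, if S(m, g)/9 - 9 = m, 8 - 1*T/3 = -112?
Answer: 8514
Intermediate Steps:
T = 360 (T = 24 - 3*(-112) = 24 + 336 = 360)
S(m, g) = 81 + 9*m
S(-3, -6)*151 + T = (81 + 9*(-3))*151 + 360 = (81 - 27)*151 + 360 = 54*151 + 360 = 8154 + 360 = 8514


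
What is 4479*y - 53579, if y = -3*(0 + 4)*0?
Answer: -53579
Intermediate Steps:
y = 0 (y = -3*4*0 = -12*0 = 0)
4479*y - 53579 = 4479*0 - 53579 = 0 - 53579 = -53579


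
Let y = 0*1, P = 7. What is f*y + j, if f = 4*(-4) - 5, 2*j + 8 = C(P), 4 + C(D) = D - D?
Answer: -6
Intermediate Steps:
C(D) = -4 (C(D) = -4 + (D - D) = -4 + 0 = -4)
y = 0
j = -6 (j = -4 + (1/2)*(-4) = -4 - 2 = -6)
f = -21 (f = -16 - 5 = -21)
f*y + j = -21*0 - 6 = 0 - 6 = -6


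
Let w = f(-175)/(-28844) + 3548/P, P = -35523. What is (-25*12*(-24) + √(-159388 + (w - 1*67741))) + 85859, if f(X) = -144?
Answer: 93059 + I*√1655924468934972734329/85385451 ≈ 93059.0 + 476.58*I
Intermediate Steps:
w = -24305800/256156353 (w = -144/(-28844) + 3548/(-35523) = -144*(-1/28844) + 3548*(-1/35523) = 36/7211 - 3548/35523 = -24305800/256156353 ≈ -0.094887)
(-25*12*(-24) + √(-159388 + (w - 1*67741))) + 85859 = (-25*12*(-24) + √(-159388 + (-24305800/256156353 - 1*67741))) + 85859 = (-300*(-24) + √(-159388 + (-24305800/256156353 - 67741))) + 85859 = (7200 + √(-159388 - 17352311814373/256156353)) + 85859 = (7200 + √(-58180560606337/256156353)) + 85859 = (7200 + I*√1655924468934972734329/85385451) + 85859 = 93059 + I*√1655924468934972734329/85385451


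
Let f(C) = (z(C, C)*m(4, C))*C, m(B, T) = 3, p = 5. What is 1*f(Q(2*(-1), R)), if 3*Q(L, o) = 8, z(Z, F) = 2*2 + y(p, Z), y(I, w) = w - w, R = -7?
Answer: 32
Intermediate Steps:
y(I, w) = 0
z(Z, F) = 4 (z(Z, F) = 2*2 + 0 = 4 + 0 = 4)
Q(L, o) = 8/3 (Q(L, o) = (1/3)*8 = 8/3)
f(C) = 12*C (f(C) = (4*3)*C = 12*C)
1*f(Q(2*(-1), R)) = 1*(12*(8/3)) = 1*32 = 32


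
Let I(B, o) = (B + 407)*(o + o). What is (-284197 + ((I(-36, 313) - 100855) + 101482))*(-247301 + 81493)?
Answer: 8509929792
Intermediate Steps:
I(B, o) = 2*o*(407 + B) (I(B, o) = (407 + B)*(2*o) = 2*o*(407 + B))
(-284197 + ((I(-36, 313) - 100855) + 101482))*(-247301 + 81493) = (-284197 + ((2*313*(407 - 36) - 100855) + 101482))*(-247301 + 81493) = (-284197 + ((2*313*371 - 100855) + 101482))*(-165808) = (-284197 + ((232246 - 100855) + 101482))*(-165808) = (-284197 + (131391 + 101482))*(-165808) = (-284197 + 232873)*(-165808) = -51324*(-165808) = 8509929792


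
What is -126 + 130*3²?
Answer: 1044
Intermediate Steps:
-126 + 130*3² = -126 + 130*9 = -126 + 1170 = 1044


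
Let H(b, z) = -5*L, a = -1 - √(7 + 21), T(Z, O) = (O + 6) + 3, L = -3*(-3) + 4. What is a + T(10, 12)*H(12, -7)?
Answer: -1366 - 2*√7 ≈ -1371.3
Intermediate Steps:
L = 13 (L = 9 + 4 = 13)
T(Z, O) = 9 + O (T(Z, O) = (6 + O) + 3 = 9 + O)
a = -1 - 2*√7 (a = -1 - √28 = -1 - 2*√7 ≈ -6.2915)
H(b, z) = -65 (H(b, z) = -5*13 = -65)
a + T(10, 12)*H(12, -7) = (-1 - 2*√7) + (9 + 12)*(-65) = (-1 - 2*√7) + 21*(-65) = (-1 - 2*√7) - 1365 = -1366 - 2*√7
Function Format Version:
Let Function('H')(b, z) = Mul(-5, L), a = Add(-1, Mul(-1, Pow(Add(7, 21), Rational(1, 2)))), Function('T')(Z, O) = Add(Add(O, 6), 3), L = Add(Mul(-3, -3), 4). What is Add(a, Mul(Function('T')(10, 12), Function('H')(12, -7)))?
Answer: Add(-1366, Mul(-2, Pow(7, Rational(1, 2)))) ≈ -1371.3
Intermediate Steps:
L = 13 (L = Add(9, 4) = 13)
Function('T')(Z, O) = Add(9, O) (Function('T')(Z, O) = Add(Add(6, O), 3) = Add(9, O))
a = Add(-1, Mul(-2, Pow(7, Rational(1, 2)))) (a = Add(-1, Mul(-1, Pow(28, Rational(1, 2)))) = Add(-1, Mul(-1, Mul(2, Pow(7, Rational(1, 2))))) = Add(-1, Mul(-2, Pow(7, Rational(1, 2)))) ≈ -6.2915)
Function('H')(b, z) = -65 (Function('H')(b, z) = Mul(-5, 13) = -65)
Add(a, Mul(Function('T')(10, 12), Function('H')(12, -7))) = Add(Add(-1, Mul(-2, Pow(7, Rational(1, 2)))), Mul(Add(9, 12), -65)) = Add(Add(-1, Mul(-2, Pow(7, Rational(1, 2)))), Mul(21, -65)) = Add(Add(-1, Mul(-2, Pow(7, Rational(1, 2)))), -1365) = Add(-1366, Mul(-2, Pow(7, Rational(1, 2))))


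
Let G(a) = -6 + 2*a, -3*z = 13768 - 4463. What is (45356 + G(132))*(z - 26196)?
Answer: -4009151302/3 ≈ -1.3364e+9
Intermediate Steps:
z = -9305/3 (z = -(13768 - 4463)/3 = -1/3*9305 = -9305/3 ≈ -3101.7)
(45356 + G(132))*(z - 26196) = (45356 + (-6 + 2*132))*(-9305/3 - 26196) = (45356 + (-6 + 264))*(-87893/3) = (45356 + 258)*(-87893/3) = 45614*(-87893/3) = -4009151302/3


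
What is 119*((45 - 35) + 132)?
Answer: 16898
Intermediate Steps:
119*((45 - 35) + 132) = 119*(10 + 132) = 119*142 = 16898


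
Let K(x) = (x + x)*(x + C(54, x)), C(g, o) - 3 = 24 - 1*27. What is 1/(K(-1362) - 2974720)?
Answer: 1/735368 ≈ 1.3599e-6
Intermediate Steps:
C(g, o) = 0 (C(g, o) = 3 + (24 - 1*27) = 3 + (24 - 27) = 3 - 3 = 0)
K(x) = 2*x**2 (K(x) = (x + x)*(x + 0) = (2*x)*x = 2*x**2)
1/(K(-1362) - 2974720) = 1/(2*(-1362)**2 - 2974720) = 1/(2*1855044 - 2974720) = 1/(3710088 - 2974720) = 1/735368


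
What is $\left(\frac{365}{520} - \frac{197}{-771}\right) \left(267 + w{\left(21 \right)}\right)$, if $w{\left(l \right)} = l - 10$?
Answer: $\frac{10671169}{40092} \approx 266.17$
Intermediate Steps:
$w{\left(l \right)} = -10 + l$ ($w{\left(l \right)} = l - 10 = -10 + l$)
$\left(\frac{365}{520} - \frac{197}{-771}\right) \left(267 + w{\left(21 \right)}\right) = \left(\frac{365}{520} - \frac{197}{-771}\right) \left(267 + \left(-10 + 21\right)\right) = \left(365 \cdot \frac{1}{520} - - \frac{197}{771}\right) \left(267 + 11\right) = \left(\frac{73}{104} + \frac{197}{771}\right) 278 = \frac{76771}{80184} \cdot 278 = \frac{10671169}{40092}$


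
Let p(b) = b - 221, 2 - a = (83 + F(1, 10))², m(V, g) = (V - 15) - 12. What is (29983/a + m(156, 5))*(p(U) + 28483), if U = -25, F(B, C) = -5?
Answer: 21307499015/6082 ≈ 3.5034e+6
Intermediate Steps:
m(V, g) = -27 + V (m(V, g) = (-15 + V) - 12 = -27 + V)
a = -6082 (a = 2 - (83 - 5)² = 2 - 1*78² = 2 - 1*6084 = 2 - 6084 = -6082)
p(b) = -221 + b
(29983/a + m(156, 5))*(p(U) + 28483) = (29983/(-6082) + (-27 + 156))*((-221 - 25) + 28483) = (29983*(-1/6082) + 129)*(-246 + 28483) = (-29983/6082 + 129)*28237 = (754595/6082)*28237 = 21307499015/6082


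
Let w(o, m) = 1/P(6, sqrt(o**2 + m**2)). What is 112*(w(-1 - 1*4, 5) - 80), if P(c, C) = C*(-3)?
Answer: -8960 - 56*sqrt(2)/15 ≈ -8965.3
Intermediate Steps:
P(c, C) = -3*C
w(o, m) = -1/(3*sqrt(m**2 + o**2)) (w(o, m) = 1/(-3*sqrt(o**2 + m**2)) = 1/(-3*sqrt(m**2 + o**2)) = -1/(3*sqrt(m**2 + o**2)))
112*(w(-1 - 1*4, 5) - 80) = 112*(-1/(3*sqrt(5**2 + (-1 - 1*4)**2)) - 80) = 112*(-1/(3*sqrt(25 + (-1 - 4)**2)) - 80) = 112*(-1/(3*sqrt(25 + (-5)**2)) - 80) = 112*(-1/(3*sqrt(25 + 25)) - 80) = 112*(-sqrt(2)/30 - 80) = 112*(-80 - sqrt(2)/30) = -8960 - 56*sqrt(2)/15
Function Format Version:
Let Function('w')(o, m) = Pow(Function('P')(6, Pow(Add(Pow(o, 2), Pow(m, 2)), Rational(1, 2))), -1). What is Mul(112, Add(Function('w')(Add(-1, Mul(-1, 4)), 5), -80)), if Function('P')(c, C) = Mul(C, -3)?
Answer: Add(-8960, Mul(Rational(-56, 15), Pow(2, Rational(1, 2)))) ≈ -8965.3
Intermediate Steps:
Function('P')(c, C) = Mul(-3, C)
Function('w')(o, m) = Mul(Rational(-1, 3), Pow(Add(Pow(m, 2), Pow(o, 2)), Rational(-1, 2))) (Function('w')(o, m) = Pow(Mul(-3, Pow(Add(Pow(o, 2), Pow(m, 2)), Rational(1, 2))), -1) = Pow(Mul(-3, Pow(Add(Pow(m, 2), Pow(o, 2)), Rational(1, 2))), -1) = Mul(Rational(-1, 3), Pow(Add(Pow(m, 2), Pow(o, 2)), Rational(-1, 2))))
Mul(112, Add(Function('w')(Add(-1, Mul(-1, 4)), 5), -80)) = Mul(112, Add(Mul(Rational(-1, 3), Pow(Add(Pow(5, 2), Pow(Add(-1, Mul(-1, 4)), 2)), Rational(-1, 2))), -80)) = Mul(112, Add(Mul(Rational(-1, 3), Pow(Add(25, Pow(Add(-1, -4), 2)), Rational(-1, 2))), -80)) = Mul(112, Add(Mul(Rational(-1, 3), Pow(Add(25, Pow(-5, 2)), Rational(-1, 2))), -80)) = Mul(112, Add(Mul(Rational(-1, 3), Pow(Add(25, 25), Rational(-1, 2))), -80)) = Mul(112, Add(Mul(Rational(-1, 3), Pow(50, Rational(-1, 2))), -80)) = Mul(112, Add(Mul(Rational(-1, 3), Mul(Rational(1, 10), Pow(2, Rational(1, 2)))), -80)) = Mul(112, Add(Mul(Rational(-1, 30), Pow(2, Rational(1, 2))), -80)) = Mul(112, Add(-80, Mul(Rational(-1, 30), Pow(2, Rational(1, 2))))) = Add(-8960, Mul(Rational(-56, 15), Pow(2, Rational(1, 2))))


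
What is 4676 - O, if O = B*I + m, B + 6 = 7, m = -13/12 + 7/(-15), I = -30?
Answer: 94151/20 ≈ 4707.5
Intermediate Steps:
m = -31/20 (m = -13*1/12 + 7*(-1/15) = -13/12 - 7/15 = -31/20 ≈ -1.5500)
B = 1 (B = -6 + 7 = 1)
O = -631/20 (O = 1*(-30) - 31/20 = -30 - 31/20 = -631/20 ≈ -31.550)
4676 - O = 4676 - 1*(-631/20) = 4676 + 631/20 = 94151/20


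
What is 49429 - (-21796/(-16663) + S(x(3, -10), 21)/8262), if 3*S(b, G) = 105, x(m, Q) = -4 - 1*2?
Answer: 6804695236117/137669706 ≈ 49428.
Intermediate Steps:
x(m, Q) = -6 (x(m, Q) = -4 - 2 = -6)
S(b, G) = 35 (S(b, G) = (⅓)*105 = 35)
49429 - (-21796/(-16663) + S(x(3, -10), 21)/8262) = 49429 - (-21796/(-16663) + 35/8262) = 49429 - (-21796*(-1/16663) + 35*(1/8262)) = 49429 - (21796/16663 + 35/8262) = 49429 - 1*180661757/137669706 = 49429 - 180661757/137669706 = 6804695236117/137669706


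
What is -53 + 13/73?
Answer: -3856/73 ≈ -52.822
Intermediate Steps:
-53 + 13/73 = -3856/73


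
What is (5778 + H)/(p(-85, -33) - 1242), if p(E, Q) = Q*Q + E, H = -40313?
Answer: 34535/238 ≈ 145.10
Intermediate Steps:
p(E, Q) = E + Q**2 (p(E, Q) = Q**2 + E = E + Q**2)
(5778 + H)/(p(-85, -33) - 1242) = (5778 - 40313)/((-85 + (-33)**2) - 1242) = -34535/((-85 + 1089) - 1242) = -34535/(1004 - 1242) = -34535/(-238) = -34535*(-1/238) = 34535/238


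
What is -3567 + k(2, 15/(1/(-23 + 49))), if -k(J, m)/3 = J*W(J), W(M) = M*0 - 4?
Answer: -3543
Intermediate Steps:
W(M) = -4 (W(M) = 0 - 4 = -4)
k(J, m) = 12*J (k(J, m) = -3*J*(-4) = -(-12)*J = 12*J)
-3567 + k(2, 15/(1/(-23 + 49))) = -3567 + 12*2 = -3567 + 24 = -3543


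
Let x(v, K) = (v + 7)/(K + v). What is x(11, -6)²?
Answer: 324/25 ≈ 12.960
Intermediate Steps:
x(v, K) = (7 + v)/(K + v)
x(11, -6)² = ((7 + 11)/(-6 + 11))² = (18/5)² = 324/25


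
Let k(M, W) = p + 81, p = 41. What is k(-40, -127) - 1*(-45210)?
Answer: 45332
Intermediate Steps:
k(M, W) = 122 (k(M, W) = 41 + 81 = 122)
k(-40, -127) - 1*(-45210) = 122 - 1*(-45210) = 122 + 45210 = 45332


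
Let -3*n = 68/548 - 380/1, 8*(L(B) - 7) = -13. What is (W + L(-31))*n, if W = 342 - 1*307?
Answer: 16809889/3288 ≈ 5112.5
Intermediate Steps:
L(B) = 43/8 (L(B) = 7 + (⅛)*(-13) = 7 - 13/8 = 43/8)
W = 35 (W = 342 - 307 = 35)
n = 52043/411 (n = -(68/548 - 380/1)/3 = -(68*(1/548) - 380*1)/3 = -(17/137 - 380)/3 = -⅓*(-52043/137) = 52043/411 ≈ 126.63)
(W + L(-31))*n = (35 + 43/8)*(52043/411) = (323/8)*(52043/411) = 16809889/3288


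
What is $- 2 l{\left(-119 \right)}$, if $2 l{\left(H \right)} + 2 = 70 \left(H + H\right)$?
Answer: $16662$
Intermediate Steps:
$l{\left(H \right)} = -1 + 70 H$ ($l{\left(H \right)} = -1 + \frac{70 \left(H + H\right)}{2} = -1 + \frac{70 \cdot 2 H}{2} = -1 + \frac{140 H}{2} = -1 + 70 H$)
$- 2 l{\left(-119 \right)} = - 2 \left(-1 + 70 \left(-119\right)\right) = - 2 \left(-1 - 8330\right) = \left(-2\right) \left(-8331\right) = 16662$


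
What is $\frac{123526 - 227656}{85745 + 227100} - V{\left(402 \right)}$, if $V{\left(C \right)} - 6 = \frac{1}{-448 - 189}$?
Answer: $- \frac{19410947}{3065881} \approx -6.3313$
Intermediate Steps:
$V{\left(C \right)} = \frac{3821}{637}$ ($V{\left(C \right)} = 6 + \frac{1}{-448 - 189} = 6 + \frac{1}{-637} = 6 - \frac{1}{637} = \frac{3821}{637}$)
$\frac{123526 - 227656}{85745 + 227100} - V{\left(402 \right)} = \frac{123526 - 227656}{85745 + 227100} - \frac{3821}{637} = - \frac{104130}{312845} - \frac{3821}{637} = \left(-104130\right) \frac{1}{312845} - \frac{3821}{637} = - \frac{1602}{4813} - \frac{3821}{637} = - \frac{19410947}{3065881}$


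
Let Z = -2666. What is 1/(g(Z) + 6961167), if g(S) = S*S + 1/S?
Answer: 2666/37507215517 ≈ 7.1080e-8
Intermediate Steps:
g(S) = 1/S + S² (g(S) = S² + 1/S = 1/S + S²)
1/(g(Z) + 6961167) = 1/((1 + (-2666)³)/(-2666) + 6961167) = 1/(-(1 - 18948744296)/2666 + 6961167) = 1/(-1/2666*(-18948744295) + 6961167) = 1/(18948744295/2666 + 6961167) = 1/(37507215517/2666) = 2666/37507215517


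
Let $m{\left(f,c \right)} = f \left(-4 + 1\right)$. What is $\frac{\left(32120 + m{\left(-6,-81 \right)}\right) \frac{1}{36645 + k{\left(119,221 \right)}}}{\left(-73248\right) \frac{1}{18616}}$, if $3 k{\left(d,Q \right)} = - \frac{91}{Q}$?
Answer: $- \frac{635673571}{2851923088} \approx -0.22289$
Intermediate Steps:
$k{\left(d,Q \right)} = - \frac{91}{3 Q}$ ($k{\left(d,Q \right)} = \frac{\left(-91\right) \frac{1}{Q}}{3} = - \frac{91}{3 Q}$)
$m{\left(f,c \right)} = - 3 f$ ($m{\left(f,c \right)} = f \left(-3\right) = - 3 f$)
$\frac{\left(32120 + m{\left(-6,-81 \right)}\right) \frac{1}{36645 + k{\left(119,221 \right)}}}{\left(-73248\right) \frac{1}{18616}} = \frac{\left(32120 - -18\right) \frac{1}{36645 - \frac{91}{3 \cdot 221}}}{\left(-73248\right) \frac{1}{18616}} = \frac{\left(32120 + 18\right) \frac{1}{36645 - \frac{7}{51}}}{\left(-73248\right) \frac{1}{18616}} = \frac{32138 \frac{1}{36645 - \frac{7}{51}}}{- \frac{9156}{2327}} = \frac{32138}{\frac{1868888}{51}} \left(- \frac{2327}{9156}\right) = 32138 \cdot \frac{51}{1868888} \left(- \frac{2327}{9156}\right) = \frac{819519}{934444} \left(- \frac{2327}{9156}\right) = - \frac{635673571}{2851923088}$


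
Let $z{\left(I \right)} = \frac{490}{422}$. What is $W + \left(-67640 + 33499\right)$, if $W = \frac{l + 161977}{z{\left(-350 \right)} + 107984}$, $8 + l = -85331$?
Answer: $- \frac{777882041911}{22784869} \approx -34140.0$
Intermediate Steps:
$l = -85339$ ($l = -8 - 85331 = -85339$)
$z{\left(I \right)} = \frac{245}{211}$ ($z{\left(I \right)} = 490 \cdot \frac{1}{422} = \frac{245}{211}$)
$W = \frac{16170618}{22784869}$ ($W = \frac{-85339 + 161977}{\frac{245}{211} + 107984} = \frac{76638}{\frac{22784869}{211}} = 76638 \cdot \frac{211}{22784869} = \frac{16170618}{22784869} \approx 0.70971$)
$W + \left(-67640 + 33499\right) = \frac{16170618}{22784869} + \left(-67640 + 33499\right) = \frac{16170618}{22784869} - 34141 = - \frac{777882041911}{22784869}$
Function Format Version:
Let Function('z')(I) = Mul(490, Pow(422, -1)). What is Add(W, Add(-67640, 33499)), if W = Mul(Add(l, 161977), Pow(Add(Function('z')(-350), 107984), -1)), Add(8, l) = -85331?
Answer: Rational(-777882041911, 22784869) ≈ -34140.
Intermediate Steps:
l = -85339 (l = Add(-8, -85331) = -85339)
Function('z')(I) = Rational(245, 211) (Function('z')(I) = Mul(490, Rational(1, 422)) = Rational(245, 211))
W = Rational(16170618, 22784869) (W = Mul(Add(-85339, 161977), Pow(Add(Rational(245, 211), 107984), -1)) = Mul(76638, Pow(Rational(22784869, 211), -1)) = Mul(76638, Rational(211, 22784869)) = Rational(16170618, 22784869) ≈ 0.70971)
Add(W, Add(-67640, 33499)) = Add(Rational(16170618, 22784869), Add(-67640, 33499)) = Add(Rational(16170618, 22784869), -34141) = Rational(-777882041911, 22784869)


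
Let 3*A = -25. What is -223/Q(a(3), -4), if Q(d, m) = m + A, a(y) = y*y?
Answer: 669/37 ≈ 18.081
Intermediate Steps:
A = -25/3 (A = (1/3)*(-25) = -25/3 ≈ -8.3333)
a(y) = y**2
Q(d, m) = -25/3 + m (Q(d, m) = m - 25/3 = -25/3 + m)
-223/Q(a(3), -4) = -223/(-25/3 - 4) = -223/(-37/3) = -223*(-3/37) = 669/37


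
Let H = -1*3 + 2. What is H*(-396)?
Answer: 396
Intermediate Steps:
H = -1 (H = -3 + 2 = -1)
H*(-396) = -1*(-396) = 396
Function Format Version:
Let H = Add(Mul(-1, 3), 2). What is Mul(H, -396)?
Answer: 396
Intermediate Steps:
H = -1 (H = Add(-3, 2) = -1)
Mul(H, -396) = Mul(-1, -396) = 396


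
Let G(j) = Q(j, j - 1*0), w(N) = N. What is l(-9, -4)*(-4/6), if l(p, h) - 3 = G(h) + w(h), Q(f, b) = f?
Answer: 10/3 ≈ 3.3333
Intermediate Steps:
G(j) = j
l(p, h) = 3 + 2*h (l(p, h) = 3 + (h + h) = 3 + 2*h)
l(-9, -4)*(-4/6) = (3 + 2*(-4))*(-4/6) = (3 - 8)*(-4*1/6) = -5*(-2/3) = 10/3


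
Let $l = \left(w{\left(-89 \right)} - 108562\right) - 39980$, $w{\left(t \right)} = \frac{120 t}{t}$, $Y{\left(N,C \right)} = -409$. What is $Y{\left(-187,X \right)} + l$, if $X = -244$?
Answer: $-148831$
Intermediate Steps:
$w{\left(t \right)} = 120$
$l = -148422$ ($l = \left(120 - 108562\right) - 39980 = -108442 - 39980 = -148422$)
$Y{\left(-187,X \right)} + l = -409 - 148422 = -148831$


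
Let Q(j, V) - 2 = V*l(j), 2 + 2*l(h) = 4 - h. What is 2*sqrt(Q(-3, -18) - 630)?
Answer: 2*I*sqrt(673) ≈ 51.884*I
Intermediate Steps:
l(h) = 1 - h/2 (l(h) = -1 + (4 - h)/2 = -1 + (2 - h/2) = 1 - h/2)
Q(j, V) = 2 + V*(1 - j/2)
2*sqrt(Q(-3, -18) - 630) = 2*sqrt((2 - 1/2*(-18)*(-2 - 3)) - 630) = 2*sqrt((2 - 1/2*(-18)*(-5)) - 630) = 2*sqrt((2 - 45) - 630) = 2*sqrt(-43 - 630) = 2*sqrt(-673) = 2*(I*sqrt(673)) = 2*I*sqrt(673)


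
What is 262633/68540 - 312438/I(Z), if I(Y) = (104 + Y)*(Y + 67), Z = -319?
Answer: -397843/205620 ≈ -1.9348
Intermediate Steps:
I(Y) = (67 + Y)*(104 + Y) (I(Y) = (104 + Y)*(67 + Y) = (67 + Y)*(104 + Y))
262633/68540 - 312438/I(Z) = 262633/68540 - 312438/(6968 + (-319)² + 171*(-319)) = 262633*(1/68540) - 312438/(6968 + 101761 - 54549) = 262633/68540 - 312438/54180 = 262633/68540 - 312438*1/54180 = 262633/68540 - 173/30 = -397843/205620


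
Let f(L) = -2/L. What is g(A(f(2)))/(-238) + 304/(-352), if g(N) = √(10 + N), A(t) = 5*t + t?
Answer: -2283/2618 ≈ -0.87204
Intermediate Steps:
A(t) = 6*t
g(A(f(2)))/(-238) + 304/(-352) = √(10 + 6*(-2/2))/(-238) + 304/(-352) = √(10 + 6*(-2*½))*(-1/238) + 304*(-1/352) = √(10 + 6*(-1))*(-1/238) - 19/22 = √(10 - 6)*(-1/238) - 19/22 = √4*(-1/238) - 19/22 = 2*(-1/238) - 19/22 = -1/119 - 19/22 = -2283/2618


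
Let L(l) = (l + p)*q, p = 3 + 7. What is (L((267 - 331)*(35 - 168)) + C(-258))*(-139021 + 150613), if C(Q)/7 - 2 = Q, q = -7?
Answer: -712282032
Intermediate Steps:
p = 10
C(Q) = 14 + 7*Q
L(l) = -70 - 7*l (L(l) = (l + 10)*(-7) = (10 + l)*(-7) = -70 - 7*l)
(L((267 - 331)*(35 - 168)) + C(-258))*(-139021 + 150613) = ((-70 - 7*(267 - 331)*(35 - 168)) + (14 + 7*(-258)))*(-139021 + 150613) = ((-70 - (-448)*(-133)) + (14 - 1806))*11592 = ((-70 - 7*8512) - 1792)*11592 = ((-70 - 59584) - 1792)*11592 = (-59654 - 1792)*11592 = -61446*11592 = -712282032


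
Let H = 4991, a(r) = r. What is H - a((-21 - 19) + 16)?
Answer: 5015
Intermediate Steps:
H - a((-21 - 19) + 16) = 4991 - ((-21 - 19) + 16) = 4991 - (-40 + 16) = 4991 - 1*(-24) = 4991 + 24 = 5015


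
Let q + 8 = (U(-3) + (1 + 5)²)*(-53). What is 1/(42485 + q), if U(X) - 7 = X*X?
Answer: 1/39721 ≈ 2.5176e-5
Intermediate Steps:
U(X) = 7 + X² (U(X) = 7 + X*X = 7 + X²)
q = -2764 (q = -8 + ((7 + (-3)²) + (1 + 5)²)*(-53) = -8 + ((7 + 9) + 6²)*(-53) = -8 + (16 + 36)*(-53) = -8 + 52*(-53) = -8 - 2756 = -2764)
1/(42485 + q) = 1/(42485 - 2764) = 1/39721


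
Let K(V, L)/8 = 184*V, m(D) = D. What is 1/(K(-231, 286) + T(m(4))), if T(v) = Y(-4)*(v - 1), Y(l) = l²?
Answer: -1/339984 ≈ -2.9413e-6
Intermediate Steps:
T(v) = -16 + 16*v (T(v) = (-4)²*(v - 1) = 16*(-1 + v) = -16 + 16*v)
K(V, L) = 1472*V (K(V, L) = 8*(184*V) = 1472*V)
1/(K(-231, 286) + T(m(4))) = 1/(1472*(-231) + (-16 + 16*4)) = 1/(-340032 + (-16 + 64)) = 1/(-340032 + 48) = 1/(-339984) = -1/339984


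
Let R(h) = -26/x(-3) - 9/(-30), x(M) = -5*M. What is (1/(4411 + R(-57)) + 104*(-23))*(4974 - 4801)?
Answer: -54742472002/132287 ≈ -4.1382e+5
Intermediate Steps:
R(h) = -43/30 (R(h) = -26/((-5*(-3))) - 9/(-30) = -26/15 - 9*(-1/30) = -26*1/15 + 3/10 = -26/15 + 3/10 = -43/30)
(1/(4411 + R(-57)) + 104*(-23))*(4974 - 4801) = (1/(4411 - 43/30) + 104*(-23))*(4974 - 4801) = (1/(132287/30) - 2392)*173 = (30/132287 - 2392)*173 = -316430474/132287*173 = -54742472002/132287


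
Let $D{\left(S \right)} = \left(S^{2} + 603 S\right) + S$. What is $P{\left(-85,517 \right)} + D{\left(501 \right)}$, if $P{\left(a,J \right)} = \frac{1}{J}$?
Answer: $\frac{286213786}{517} \approx 5.5361 \cdot 10^{5}$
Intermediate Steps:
$D{\left(S \right)} = S^{2} + 604 S$
$P{\left(-85,517 \right)} + D{\left(501 \right)} = \frac{1}{517} + 501 \left(604 + 501\right) = \frac{1}{517} + 501 \cdot 1105 = \frac{1}{517} + 553605 = \frac{286213786}{517}$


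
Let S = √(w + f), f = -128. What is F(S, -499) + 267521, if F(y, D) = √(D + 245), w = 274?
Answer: 267521 + I*√254 ≈ 2.6752e+5 + 15.937*I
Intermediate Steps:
S = √146 (S = √(274 - 128) = √146 ≈ 12.083)
F(y, D) = √(245 + D)
F(S, -499) + 267521 = √(245 - 499) + 267521 = √(-254) + 267521 = I*√254 + 267521 = 267521 + I*√254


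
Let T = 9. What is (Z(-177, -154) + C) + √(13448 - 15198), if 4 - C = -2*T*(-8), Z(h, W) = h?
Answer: -317 + 5*I*√70 ≈ -317.0 + 41.833*I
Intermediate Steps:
C = -140 (C = 4 - (-2*9)*(-8) = 4 - (-18)*(-8) = 4 - 1*144 = 4 - 144 = -140)
(Z(-177, -154) + C) + √(13448 - 15198) = (-177 - 140) + √(13448 - 15198) = -317 + √(-1750) = -317 + 5*I*√70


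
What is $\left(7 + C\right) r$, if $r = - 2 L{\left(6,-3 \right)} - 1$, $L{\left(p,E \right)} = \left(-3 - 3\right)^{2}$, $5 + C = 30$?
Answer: $-2336$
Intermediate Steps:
$C = 25$ ($C = -5 + 30 = 25$)
$L{\left(p,E \right)} = 36$ ($L{\left(p,E \right)} = \left(-6\right)^{2} = 36$)
$r = -73$ ($r = \left(-2\right) 36 - 1 = -72 - 1 = -73$)
$\left(7 + C\right) r = \left(7 + 25\right) \left(-73\right) = 32 \left(-73\right) = -2336$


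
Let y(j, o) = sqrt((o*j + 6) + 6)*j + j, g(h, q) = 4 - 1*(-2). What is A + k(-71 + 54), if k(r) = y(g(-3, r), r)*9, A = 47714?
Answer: 47768 + 162*I*sqrt(10) ≈ 47768.0 + 512.29*I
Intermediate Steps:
g(h, q) = 6 (g(h, q) = 4 + 2 = 6)
y(j, o) = j + j*sqrt(12 + j*o) (y(j, o) = sqrt((j*o + 6) + 6)*j + j = sqrt((6 + j*o) + 6)*j + j = sqrt(12 + j*o)*j + j = j*sqrt(12 + j*o) + j = j + j*sqrt(12 + j*o))
k(r) = 54 + 54*sqrt(12 + 6*r) (k(r) = (6*(1 + sqrt(12 + 6*r)))*9 = (6 + 6*sqrt(12 + 6*r))*9 = 54 + 54*sqrt(12 + 6*r))
A + k(-71 + 54) = 47714 + (54 + 54*sqrt(12 + 6*(-71 + 54))) = 47714 + (54 + 54*sqrt(12 + 6*(-17))) = 47714 + (54 + 54*sqrt(12 - 102)) = 47714 + (54 + 54*sqrt(-90)) = 47714 + (54 + 54*(3*I*sqrt(10))) = 47714 + (54 + 162*I*sqrt(10)) = 47768 + 162*I*sqrt(10)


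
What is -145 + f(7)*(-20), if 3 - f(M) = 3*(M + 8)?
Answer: 695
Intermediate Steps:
f(M) = -21 - 3*M (f(M) = 3 - 3*(M + 8) = 3 - 3*(8 + M) = 3 - (24 + 3*M) = 3 + (-24 - 3*M) = -21 - 3*M)
-145 + f(7)*(-20) = -145 + (-21 - 3*7)*(-20) = -145 + (-21 - 21)*(-20) = -145 - 42*(-20) = -145 + 840 = 695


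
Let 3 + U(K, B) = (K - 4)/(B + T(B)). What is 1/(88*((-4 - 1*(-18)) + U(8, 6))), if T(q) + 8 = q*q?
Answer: 17/16632 ≈ 0.0010221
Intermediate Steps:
T(q) = -8 + q² (T(q) = -8 + q*q = -8 + q²)
U(K, B) = -3 + (-4 + K)/(-8 + B + B²) (U(K, B) = -3 + (K - 4)/(B + (-8 + B²)) = -3 + (-4 + K)/(-8 + B + B²))
1/(88*((-4 - 1*(-18)) + U(8, 6))) = 1/(88*((-4 - 1*(-18)) + (20 + 8 - 3*6 - 3*6²)/(-8 + 6 + 6²))) = 1/(88*((-4 + 18) + (20 + 8 - 18 - 3*36)/(-8 + 6 + 36))) = 1/(88*(14 + (20 + 8 - 18 - 108)/34)) = 1/(88*(14 + (1/34)*(-98))) = 1/(88*(14 - 49/17)) = 1/(88*(189/17)) = (1/88)*(17/189) = 17/16632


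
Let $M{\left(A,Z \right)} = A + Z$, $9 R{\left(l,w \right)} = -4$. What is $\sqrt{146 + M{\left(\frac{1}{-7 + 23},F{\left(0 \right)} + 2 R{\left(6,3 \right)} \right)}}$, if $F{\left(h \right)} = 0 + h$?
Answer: $\frac{\sqrt{20905}}{12} \approx 12.049$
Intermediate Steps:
$F{\left(h \right)} = h$
$R{\left(l,w \right)} = - \frac{4}{9}$ ($R{\left(l,w \right)} = \frac{1}{9} \left(-4\right) = - \frac{4}{9}$)
$\sqrt{146 + M{\left(\frac{1}{-7 + 23},F{\left(0 \right)} + 2 R{\left(6,3 \right)} \right)}} = \sqrt{146 + \left(\frac{1}{-7 + 23} + \left(0 + 2 \left(- \frac{4}{9}\right)\right)\right)} = \sqrt{146 + \left(\frac{1}{16} + \left(0 - \frac{8}{9}\right)\right)} = \sqrt{146 + \left(\frac{1}{16} - \frac{8}{9}\right)} = \sqrt{146 - \frac{119}{144}} = \sqrt{\frac{20905}{144}} = \frac{\sqrt{20905}}{12}$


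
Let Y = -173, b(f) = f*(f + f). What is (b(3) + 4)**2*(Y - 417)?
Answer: -285560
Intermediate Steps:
b(f) = 2*f**2 (b(f) = f*(2*f) = 2*f**2)
(b(3) + 4)**2*(Y - 417) = (2*3**2 + 4)**2*(-173 - 417) = (2*9 + 4)**2*(-590) = (18 + 4)**2*(-590) = 22**2*(-590) = 484*(-590) = -285560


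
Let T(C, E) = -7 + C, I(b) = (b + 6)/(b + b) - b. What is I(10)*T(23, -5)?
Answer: -736/5 ≈ -147.20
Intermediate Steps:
I(b) = -b + (6 + b)/(2*b) (I(b) = (6 + b)/((2*b)) - b = (6 + b)*(1/(2*b)) - b = (6 + b)/(2*b) - b = -b + (6 + b)/(2*b))
I(10)*T(23, -5) = (1/2 - 1*10 + 3/10)*(-7 + 23) = (1/2 - 10 + 3*(1/10))*16 = (1/2 - 10 + 3/10)*16 = -46/5*16 = -736/5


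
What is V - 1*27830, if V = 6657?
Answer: -21173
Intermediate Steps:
V - 1*27830 = 6657 - 1*27830 = 6657 - 27830 = -21173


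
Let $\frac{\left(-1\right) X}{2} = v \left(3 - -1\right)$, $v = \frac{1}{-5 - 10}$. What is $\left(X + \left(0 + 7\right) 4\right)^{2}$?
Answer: $\frac{183184}{225} \approx 814.15$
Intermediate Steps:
$v = - \frac{1}{15}$ ($v = \frac{1}{-15} = - \frac{1}{15} \approx -0.066667$)
$X = \frac{8}{15}$ ($X = - 2 \left(- \frac{3 - -1}{15}\right) = - 2 \left(- \frac{3 + 1}{15}\right) = - 2 \left(\left(- \frac{1}{15}\right) 4\right) = \left(-2\right) \left(- \frac{4}{15}\right) = \frac{8}{15} \approx 0.53333$)
$\left(X + \left(0 + 7\right) 4\right)^{2} = \left(\frac{8}{15} + \left(0 + 7\right) 4\right)^{2} = \left(\frac{8}{15} + 7 \cdot 4\right)^{2} = \left(\frac{8}{15} + 28\right)^{2} = \left(\frac{428}{15}\right)^{2} = \frac{183184}{225}$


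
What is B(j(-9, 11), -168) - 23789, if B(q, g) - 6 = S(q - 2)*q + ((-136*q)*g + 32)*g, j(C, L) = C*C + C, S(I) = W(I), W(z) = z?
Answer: -276393527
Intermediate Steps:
S(I) = I
j(C, L) = C + C**2 (j(C, L) = C**2 + C = C + C**2)
B(q, g) = 6 + g*(32 - 136*g*q) + q*(-2 + q) (B(q, g) = 6 + ((q - 2)*q + ((-136*q)*g + 32)*g) = 6 + ((-2 + q)*q + (-136*g*q + 32)*g) = 6 + (q*(-2 + q) + (32 - 136*g*q)*g) = 6 + (q*(-2 + q) + g*(32 - 136*g*q)) = 6 + (g*(32 - 136*g*q) + q*(-2 + q)) = 6 + g*(32 - 136*g*q) + q*(-2 + q))
B(j(-9, 11), -168) - 23789 = (6 + 32*(-168) + (-9*(1 - 9))*(-2 - 9*(1 - 9)) - 136*(-9*(1 - 9))*(-168)**2) - 23789 = (6 - 5376 + (-9*(-8))*(-2 - 9*(-8)) - 136*(-9*(-8))*28224) - 23789 = (6 - 5376 + 72*(-2 + 72) - 136*72*28224) - 23789 = (6 - 5376 + 72*70 - 276369408) - 23789 = (6 - 5376 + 5040 - 276369408) - 23789 = -276369738 - 23789 = -276393527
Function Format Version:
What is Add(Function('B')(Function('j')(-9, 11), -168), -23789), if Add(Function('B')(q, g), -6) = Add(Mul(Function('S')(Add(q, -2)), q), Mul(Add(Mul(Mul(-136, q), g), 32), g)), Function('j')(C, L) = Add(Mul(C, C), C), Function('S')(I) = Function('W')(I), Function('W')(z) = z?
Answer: -276393527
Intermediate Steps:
Function('S')(I) = I
Function('j')(C, L) = Add(C, Pow(C, 2)) (Function('j')(C, L) = Add(Pow(C, 2), C) = Add(C, Pow(C, 2)))
Function('B')(q, g) = Add(6, Mul(g, Add(32, Mul(-136, g, q))), Mul(q, Add(-2, q))) (Function('B')(q, g) = Add(6, Add(Mul(Add(q, -2), q), Mul(Add(Mul(Mul(-136, q), g), 32), g))) = Add(6, Add(Mul(Add(-2, q), q), Mul(Add(Mul(-136, g, q), 32), g))) = Add(6, Add(Mul(q, Add(-2, q)), Mul(Add(32, Mul(-136, g, q)), g))) = Add(6, Add(Mul(q, Add(-2, q)), Mul(g, Add(32, Mul(-136, g, q))))) = Add(6, Add(Mul(g, Add(32, Mul(-136, g, q))), Mul(q, Add(-2, q)))) = Add(6, Mul(g, Add(32, Mul(-136, g, q))), Mul(q, Add(-2, q))))
Add(Function('B')(Function('j')(-9, 11), -168), -23789) = Add(Add(6, Mul(32, -168), Mul(Mul(-9, Add(1, -9)), Add(-2, Mul(-9, Add(1, -9)))), Mul(-136, Mul(-9, Add(1, -9)), Pow(-168, 2))), -23789) = Add(Add(6, -5376, Mul(Mul(-9, -8), Add(-2, Mul(-9, -8))), Mul(-136, Mul(-9, -8), 28224)), -23789) = Add(Add(6, -5376, Mul(72, Add(-2, 72)), Mul(-136, 72, 28224)), -23789) = Add(Add(6, -5376, Mul(72, 70), -276369408), -23789) = Add(Add(6, -5376, 5040, -276369408), -23789) = Add(-276369738, -23789) = -276393527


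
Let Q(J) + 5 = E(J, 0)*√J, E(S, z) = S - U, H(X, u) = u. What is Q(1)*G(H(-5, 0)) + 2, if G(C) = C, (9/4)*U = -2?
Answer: 2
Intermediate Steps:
U = -8/9 (U = (4/9)*(-2) = -8/9 ≈ -0.88889)
E(S, z) = 8/9 + S (E(S, z) = S - 1*(-8/9) = S + 8/9 = 8/9 + S)
Q(J) = -5 + √J*(8/9 + J) (Q(J) = -5 + (8/9 + J)*√J = -5 + √J*(8/9 + J))
Q(1)*G(H(-5, 0)) + 2 = (-5 + √1*(8/9 + 1))*0 + 2 = (-5 + 1*(17/9))*0 + 2 = (-5 + 17/9)*0 + 2 = -28/9*0 + 2 = 0 + 2 = 2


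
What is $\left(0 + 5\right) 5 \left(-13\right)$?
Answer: $-325$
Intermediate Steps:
$\left(0 + 5\right) 5 \left(-13\right) = 5 \cdot 5 \left(-13\right) = 25 \left(-13\right) = -325$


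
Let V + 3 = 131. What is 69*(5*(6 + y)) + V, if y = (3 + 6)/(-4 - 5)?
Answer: 1853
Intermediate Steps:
V = 128 (V = -3 + 131 = 128)
y = -1 (y = 9/(-9) = 9*(-1/9) = -1)
69*(5*(6 + y)) + V = 69*(5*(6 - 1)) + 128 = 69*(5*5) + 128 = 69*25 + 128 = 1725 + 128 = 1853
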